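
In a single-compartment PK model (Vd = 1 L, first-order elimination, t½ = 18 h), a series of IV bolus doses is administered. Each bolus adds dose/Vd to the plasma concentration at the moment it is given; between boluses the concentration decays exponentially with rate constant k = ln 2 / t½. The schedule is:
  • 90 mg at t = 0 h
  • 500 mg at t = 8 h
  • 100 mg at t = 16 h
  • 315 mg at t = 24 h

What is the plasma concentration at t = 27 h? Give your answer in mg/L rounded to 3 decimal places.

k = ln 2 / 18 = 0.03851 per h
Dose 1 (90 mg at t=0 h): 90·exp(−0.03851·27) = 31.820 mg/L
Dose 2 (500 mg at t=8 h): 500·exp(−0.03851·19) = 240.556 mg/L
Dose 3 (100 mg at t=16 h): 100·exp(−0.03851·11) = 65.469 mg/L
Dose 4 (315 mg at t=24 h): 315·exp(−0.03851·3) = 280.633 mg/L
C(27) = 31.820 + 240.556 + 65.469 + 280.633 = 618.478 mg/L

618.478 mg/L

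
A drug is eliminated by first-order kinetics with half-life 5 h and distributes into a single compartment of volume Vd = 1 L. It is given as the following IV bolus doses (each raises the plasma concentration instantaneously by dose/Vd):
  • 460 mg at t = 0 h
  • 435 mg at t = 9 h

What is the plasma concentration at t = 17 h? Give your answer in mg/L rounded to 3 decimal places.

187.073 mg/L

k = ln 2 / 5 = 0.13863 per h
Dose 1 (460 mg at t=0 h): 460·exp(−0.13863·17) = 43.577 mg/L
Dose 2 (435 mg at t=9 h): 435·exp(−0.13863·8) = 143.496 mg/L
C(17) = 43.577 + 143.496 = 187.073 mg/L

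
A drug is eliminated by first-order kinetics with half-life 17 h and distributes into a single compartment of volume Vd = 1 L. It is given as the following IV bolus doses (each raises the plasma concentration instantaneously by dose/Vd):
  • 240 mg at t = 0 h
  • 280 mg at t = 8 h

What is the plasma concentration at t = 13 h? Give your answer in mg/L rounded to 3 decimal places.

369.617 mg/L

k = ln 2 / 17 = 0.04077 per h
Dose 1 (240 mg at t=0 h): 240·exp(−0.04077·13) = 141.258 mg/L
Dose 2 (280 mg at t=8 h): 280·exp(−0.04077·5) = 228.360 mg/L
C(13) = 141.258 + 228.360 = 369.617 mg/L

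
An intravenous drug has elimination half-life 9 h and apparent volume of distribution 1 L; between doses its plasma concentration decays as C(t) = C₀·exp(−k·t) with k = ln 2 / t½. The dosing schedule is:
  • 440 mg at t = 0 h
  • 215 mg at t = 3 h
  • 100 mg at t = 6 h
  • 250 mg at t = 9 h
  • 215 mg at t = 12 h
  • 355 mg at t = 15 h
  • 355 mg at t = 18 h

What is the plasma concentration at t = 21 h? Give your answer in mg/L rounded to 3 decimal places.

884.667 mg/L

k = ln 2 / 9 = 0.07702 per h
Dose 1 (440 mg at t=0 h): 440·exp(−0.07702·21) = 87.307 mg/L
Dose 2 (215 mg at t=3 h): 215·exp(−0.07702·18) = 53.750 mg/L
Dose 3 (100 mg at t=6 h): 100·exp(−0.07702·15) = 31.498 mg/L
Dose 4 (250 mg at t=9 h): 250·exp(−0.07702·12) = 99.213 mg/L
Dose 5 (215 mg at t=12 h): 215·exp(−0.07702·9) = 107.500 mg/L
Dose 6 (355 mg at t=15 h): 355·exp(−0.07702·6) = 223.636 mg/L
Dose 7 (355 mg at t=18 h): 355·exp(−0.07702·3) = 281.764 mg/L
C(21) = 87.307 + 53.750 + 31.498 + 99.213 + 107.500 + 223.636 + 281.764 = 884.667 mg/L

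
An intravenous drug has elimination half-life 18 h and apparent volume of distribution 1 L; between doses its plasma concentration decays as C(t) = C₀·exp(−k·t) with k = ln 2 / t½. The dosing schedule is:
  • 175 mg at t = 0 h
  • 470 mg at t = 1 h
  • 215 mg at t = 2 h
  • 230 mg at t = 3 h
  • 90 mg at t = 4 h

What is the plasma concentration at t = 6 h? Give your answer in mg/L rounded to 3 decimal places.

999.125 mg/L

k = ln 2 / 18 = 0.03851 per h
Dose 1 (175 mg at t=0 h): 175·exp(−0.03851·6) = 138.898 mg/L
Dose 2 (470 mg at t=1 h): 470·exp(−0.03851·5) = 387.684 mg/L
Dose 3 (215 mg at t=2 h): 215·exp(−0.03851·4) = 184.307 mg/L
Dose 4 (230 mg at t=3 h): 230·exp(−0.03851·3) = 204.907 mg/L
Dose 5 (90 mg at t=4 h): 90·exp(−0.03851·2) = 83.329 mg/L
C(6) = 138.898 + 387.684 + 184.307 + 204.907 + 83.329 = 999.125 mg/L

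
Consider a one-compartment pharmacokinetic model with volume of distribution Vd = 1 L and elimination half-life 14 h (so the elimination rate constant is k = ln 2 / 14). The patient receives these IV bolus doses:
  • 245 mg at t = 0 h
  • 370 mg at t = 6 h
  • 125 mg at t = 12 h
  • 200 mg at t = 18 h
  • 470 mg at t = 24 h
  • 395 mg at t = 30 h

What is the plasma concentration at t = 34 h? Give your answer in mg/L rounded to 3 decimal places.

881.141 mg/L

k = ln 2 / 14 = 0.04951 per h
Dose 1 (245 mg at t=0 h): 245·exp(−0.04951·34) = 45.509 mg/L
Dose 2 (370 mg at t=6 h): 370·exp(−0.04951·28) = 92.500 mg/L
Dose 3 (125 mg at t=12 h): 125·exp(−0.04951·22) = 42.059 mg/L
Dose 4 (200 mg at t=18 h): 200·exp(−0.04951·16) = 90.572 mg/L
Dose 5 (470 mg at t=24 h): 470·exp(−0.04951·10) = 286.468 mg/L
Dose 6 (395 mg at t=30 h): 395·exp(−0.04951·4) = 324.032 mg/L
C(34) = 45.509 + 92.500 + 42.059 + 90.572 + 286.468 + 324.032 = 881.141 mg/L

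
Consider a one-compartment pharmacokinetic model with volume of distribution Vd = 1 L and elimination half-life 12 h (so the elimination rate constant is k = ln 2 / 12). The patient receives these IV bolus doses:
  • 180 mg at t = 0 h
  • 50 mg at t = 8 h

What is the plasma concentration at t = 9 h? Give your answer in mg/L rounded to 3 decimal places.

154.222 mg/L

k = ln 2 / 12 = 0.05776 per h
Dose 1 (180 mg at t=0 h): 180·exp(−0.05776·9) = 107.029 mg/L
Dose 2 (50 mg at t=8 h): 50·exp(−0.05776·1) = 47.194 mg/L
C(9) = 107.029 + 47.194 = 154.222 mg/L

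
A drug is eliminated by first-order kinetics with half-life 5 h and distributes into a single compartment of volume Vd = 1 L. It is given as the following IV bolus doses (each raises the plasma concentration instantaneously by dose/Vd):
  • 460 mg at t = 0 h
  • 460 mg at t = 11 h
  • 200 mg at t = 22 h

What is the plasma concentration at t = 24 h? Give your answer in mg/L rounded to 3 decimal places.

k = ln 2 / 5 = 0.13863 per h
Dose 1 (460 mg at t=0 h): 460·exp(−0.13863·24) = 16.513 mg/L
Dose 2 (460 mg at t=11 h): 460·exp(−0.13863·13) = 75.872 mg/L
Dose 3 (200 mg at t=22 h): 200·exp(−0.13863·2) = 151.572 mg/L
C(24) = 16.513 + 75.872 + 151.572 = 243.956 mg/L

243.956 mg/L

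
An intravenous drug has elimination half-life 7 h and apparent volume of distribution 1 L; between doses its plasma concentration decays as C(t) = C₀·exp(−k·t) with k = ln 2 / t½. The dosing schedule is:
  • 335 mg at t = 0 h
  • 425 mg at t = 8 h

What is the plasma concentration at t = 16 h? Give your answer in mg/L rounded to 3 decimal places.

k = ln 2 / 7 = 0.09902 per h
Dose 1 (335 mg at t=0 h): 335·exp(−0.09902·16) = 68.703 mg/L
Dose 2 (425 mg at t=8 h): 425·exp(−0.09902·8) = 192.466 mg/L
C(16) = 68.703 + 192.466 = 261.169 mg/L

261.169 mg/L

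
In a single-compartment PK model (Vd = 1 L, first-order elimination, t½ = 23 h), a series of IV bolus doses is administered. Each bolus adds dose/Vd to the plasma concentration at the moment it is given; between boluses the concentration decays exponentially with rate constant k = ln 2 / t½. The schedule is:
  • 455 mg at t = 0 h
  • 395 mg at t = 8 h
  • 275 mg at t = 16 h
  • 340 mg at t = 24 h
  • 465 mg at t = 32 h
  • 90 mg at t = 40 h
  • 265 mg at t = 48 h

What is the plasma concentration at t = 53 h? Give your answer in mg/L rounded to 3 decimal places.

961.640 mg/L

k = ln 2 / 23 = 0.03014 per h
Dose 1 (455 mg at t=0 h): 455·exp(−0.03014·53) = 92.116 mg/L
Dose 2 (395 mg at t=8 h): 395·exp(−0.03014·45) = 101.771 mg/L
Dose 3 (275 mg at t=16 h): 275·exp(−0.03014·37) = 90.171 mg/L
Dose 4 (340 mg at t=24 h): 340·exp(−0.03014·29) = 141.879 mg/L
Dose 5 (465 mg at t=32 h): 465·exp(−0.03014·21) = 246.945 mg/L
Dose 6 (90 mg at t=40 h): 90·exp(−0.03014·13) = 60.827 mg/L
Dose 7 (265 mg at t=48 h): 265·exp(−0.03014·5) = 227.932 mg/L
C(53) = 92.116 + 101.771 + 90.171 + 141.879 + 246.945 + 60.827 + 227.932 = 961.640 mg/L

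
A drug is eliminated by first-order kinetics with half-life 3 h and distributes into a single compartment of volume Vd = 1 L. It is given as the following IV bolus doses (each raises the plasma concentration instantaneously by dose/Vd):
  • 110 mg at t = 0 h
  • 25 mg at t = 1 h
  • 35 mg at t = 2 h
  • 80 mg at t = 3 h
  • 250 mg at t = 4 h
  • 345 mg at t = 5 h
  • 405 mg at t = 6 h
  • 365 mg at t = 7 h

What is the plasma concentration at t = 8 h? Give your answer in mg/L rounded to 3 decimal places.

k = ln 2 / 3 = 0.23105 per h
Dose 1 (110 mg at t=0 h): 110·exp(−0.23105·8) = 17.324 mg/L
Dose 2 (25 mg at t=1 h): 25·exp(−0.23105·7) = 4.961 mg/L
Dose 3 (35 mg at t=2 h): 35·exp(−0.23105·6) = 8.750 mg/L
Dose 4 (80 mg at t=3 h): 80·exp(−0.23105·5) = 25.198 mg/L
Dose 5 (250 mg at t=4 h): 250·exp(−0.23105·4) = 99.213 mg/L
Dose 6 (345 mg at t=5 h): 345·exp(−0.23105·3) = 172.500 mg/L
Dose 7 (405 mg at t=6 h): 405·exp(−0.23105·2) = 255.134 mg/L
Dose 8 (365 mg at t=7 h): 365·exp(−0.23105·1) = 289.701 mg/L
C(8) = 17.324 + 4.961 + 8.750 + 25.198 + 99.213 + 172.500 + 255.134 + 289.701 = 872.780 mg/L

872.780 mg/L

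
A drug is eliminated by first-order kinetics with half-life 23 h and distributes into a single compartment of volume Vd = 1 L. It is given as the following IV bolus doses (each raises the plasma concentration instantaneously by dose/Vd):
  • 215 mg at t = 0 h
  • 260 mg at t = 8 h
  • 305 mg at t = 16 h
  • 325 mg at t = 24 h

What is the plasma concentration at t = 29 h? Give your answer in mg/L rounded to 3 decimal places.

713.469 mg/L

k = ln 2 / 23 = 0.03014 per h
Dose 1 (215 mg at t=0 h): 215·exp(−0.03014·29) = 89.718 mg/L
Dose 2 (260 mg at t=8 h): 260·exp(−0.03014·21) = 138.077 mg/L
Dose 3 (305 mg at t=16 h): 305·exp(−0.03014·13) = 206.135 mg/L
Dose 4 (325 mg at t=24 h): 325·exp(−0.03014·5) = 279.539 mg/L
C(29) = 89.718 + 138.077 + 206.135 + 279.539 = 713.469 mg/L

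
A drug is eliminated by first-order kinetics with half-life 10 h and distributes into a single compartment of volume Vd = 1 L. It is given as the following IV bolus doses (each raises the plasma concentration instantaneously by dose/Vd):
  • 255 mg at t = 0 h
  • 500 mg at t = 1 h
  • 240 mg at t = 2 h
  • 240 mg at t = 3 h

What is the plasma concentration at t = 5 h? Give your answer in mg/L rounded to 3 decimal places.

963.114 mg/L

k = ln 2 / 10 = 0.06931 per h
Dose 1 (255 mg at t=0 h): 255·exp(−0.06931·5) = 180.312 mg/L
Dose 2 (500 mg at t=1 h): 500·exp(−0.06931·4) = 378.929 mg/L
Dose 3 (240 mg at t=2 h): 240·exp(−0.06931·3) = 194.941 mg/L
Dose 4 (240 mg at t=3 h): 240·exp(−0.06931·2) = 208.932 mg/L
C(5) = 180.312 + 378.929 + 194.941 + 208.932 = 963.114 mg/L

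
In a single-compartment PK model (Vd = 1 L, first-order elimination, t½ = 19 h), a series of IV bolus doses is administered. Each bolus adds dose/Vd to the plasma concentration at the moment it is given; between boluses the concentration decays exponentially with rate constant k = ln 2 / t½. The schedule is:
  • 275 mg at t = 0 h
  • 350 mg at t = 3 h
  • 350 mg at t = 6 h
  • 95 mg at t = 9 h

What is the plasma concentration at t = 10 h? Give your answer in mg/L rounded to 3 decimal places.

k = ln 2 / 19 = 0.03648 per h
Dose 1 (275 mg at t=0 h): 275·exp(−0.03648·10) = 190.940 mg/L
Dose 2 (350 mg at t=3 h): 350·exp(−0.03648·7) = 271.120 mg/L
Dose 3 (350 mg at t=6 h): 350·exp(−0.03648·4) = 302.478 mg/L
Dose 4 (95 mg at t=9 h): 95·exp(−0.03648·1) = 91.597 mg/L
C(10) = 190.940 + 271.120 + 302.478 + 91.597 = 856.134 mg/L

856.134 mg/L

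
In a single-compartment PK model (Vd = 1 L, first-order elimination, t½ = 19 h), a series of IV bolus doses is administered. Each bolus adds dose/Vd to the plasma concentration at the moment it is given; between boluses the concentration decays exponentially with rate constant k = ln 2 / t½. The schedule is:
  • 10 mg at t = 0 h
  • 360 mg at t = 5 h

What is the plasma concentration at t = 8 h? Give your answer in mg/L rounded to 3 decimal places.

330.148 mg/L

k = ln 2 / 19 = 0.03648 per h
Dose 1 (10 mg at t=0 h): 10·exp(−0.03648·8) = 7.469 mg/L
Dose 2 (360 mg at t=5 h): 360·exp(−0.03648·3) = 322.680 mg/L
C(8) = 7.469 + 322.680 = 330.148 mg/L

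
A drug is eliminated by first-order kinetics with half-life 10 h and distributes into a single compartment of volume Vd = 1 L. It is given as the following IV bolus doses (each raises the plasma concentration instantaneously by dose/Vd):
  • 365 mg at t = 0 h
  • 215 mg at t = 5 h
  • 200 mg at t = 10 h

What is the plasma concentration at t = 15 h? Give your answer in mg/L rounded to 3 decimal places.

k = ln 2 / 10 = 0.06931 per h
Dose 1 (365 mg at t=0 h): 365·exp(−0.06931·15) = 129.047 mg/L
Dose 2 (215 mg at t=5 h): 215·exp(−0.06931·10) = 107.500 mg/L
Dose 3 (200 mg at t=10 h): 200·exp(−0.06931·5) = 141.421 mg/L
C(15) = 129.047 + 107.500 + 141.421 = 377.968 mg/L

377.968 mg/L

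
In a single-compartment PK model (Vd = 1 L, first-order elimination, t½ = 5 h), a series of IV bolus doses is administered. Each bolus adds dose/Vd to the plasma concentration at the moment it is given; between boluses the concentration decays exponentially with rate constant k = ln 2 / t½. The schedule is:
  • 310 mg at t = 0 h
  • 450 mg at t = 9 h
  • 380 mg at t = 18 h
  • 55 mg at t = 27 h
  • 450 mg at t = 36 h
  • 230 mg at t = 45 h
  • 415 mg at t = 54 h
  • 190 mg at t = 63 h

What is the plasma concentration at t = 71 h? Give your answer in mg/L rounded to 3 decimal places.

k = ln 2 / 5 = 0.13863 per h
Dose 1 (310 mg at t=0 h): 310·exp(−0.13863·71) = 0.016 mg/L
Dose 2 (450 mg at t=9 h): 450·exp(−0.13863·62) = 0.083 mg/L
Dose 3 (380 mg at t=18 h): 380·exp(−0.13863·53) = 0.245 mg/L
Dose 4 (55 mg at t=27 h): 55·exp(−0.13863·44) = 0.123 mg/L
Dose 5 (450 mg at t=36 h): 450·exp(−0.13863·35) = 3.516 mg/L
Dose 6 (230 mg at t=45 h): 230·exp(−0.13863·26) = 6.257 mg/L
Dose 7 (415 mg at t=54 h): 415·exp(−0.13863·17) = 39.314 mg/L
Dose 8 (190 mg at t=63 h): 190·exp(−0.13863·8) = 62.677 mg/L
C(71) = 0.016 + 0.083 + 0.245 + 0.123 + 3.516 + 6.257 + 39.314 + 62.677 = 112.231 mg/L

112.231 mg/L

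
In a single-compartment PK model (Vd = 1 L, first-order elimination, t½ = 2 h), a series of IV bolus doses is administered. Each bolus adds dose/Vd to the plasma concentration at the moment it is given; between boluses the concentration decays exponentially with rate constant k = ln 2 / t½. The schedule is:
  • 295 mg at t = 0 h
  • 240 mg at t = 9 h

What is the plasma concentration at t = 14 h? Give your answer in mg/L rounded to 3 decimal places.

44.731 mg/L

k = ln 2 / 2 = 0.34657 per h
Dose 1 (295 mg at t=0 h): 295·exp(−0.34657·14) = 2.305 mg/L
Dose 2 (240 mg at t=9 h): 240·exp(−0.34657·5) = 42.426 mg/L
C(14) = 2.305 + 42.426 = 44.731 mg/L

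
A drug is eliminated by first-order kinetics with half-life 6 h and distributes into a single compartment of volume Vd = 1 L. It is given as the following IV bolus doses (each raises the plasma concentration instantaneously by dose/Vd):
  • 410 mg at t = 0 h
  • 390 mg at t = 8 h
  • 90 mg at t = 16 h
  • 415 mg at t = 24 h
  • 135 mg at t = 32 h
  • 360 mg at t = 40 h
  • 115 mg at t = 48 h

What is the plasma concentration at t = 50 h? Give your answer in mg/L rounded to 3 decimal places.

k = ln 2 / 6 = 0.11552 per h
Dose 1 (410 mg at t=0 h): 410·exp(−0.11552·50) = 1.271 mg/L
Dose 2 (390 mg at t=8 h): 390·exp(−0.11552·42) = 3.047 mg/L
Dose 3 (90 mg at t=16 h): 90·exp(−0.11552·34) = 1.772 mg/L
Dose 4 (415 mg at t=24 h): 415·exp(−0.11552·26) = 20.587 mg/L
Dose 5 (135 mg at t=32 h): 135·exp(−0.11552·18) = 16.875 mg/L
Dose 6 (360 mg at t=40 h): 360·exp(−0.11552·10) = 113.393 mg/L
Dose 7 (115 mg at t=48 h): 115·exp(−0.11552·2) = 91.276 mg/L
C(50) = 1.271 + 3.047 + 1.772 + 20.587 + 16.875 + 113.393 + 91.276 = 248.220 mg/L

248.220 mg/L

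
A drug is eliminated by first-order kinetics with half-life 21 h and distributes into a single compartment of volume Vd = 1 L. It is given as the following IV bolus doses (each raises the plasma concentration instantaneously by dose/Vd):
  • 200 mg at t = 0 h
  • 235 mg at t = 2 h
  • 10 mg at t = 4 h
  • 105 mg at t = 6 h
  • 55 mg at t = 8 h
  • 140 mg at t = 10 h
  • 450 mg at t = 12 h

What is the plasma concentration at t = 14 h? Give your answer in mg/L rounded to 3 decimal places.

961.013 mg/L

k = ln 2 / 21 = 0.03301 per h
Dose 1 (200 mg at t=0 h): 200·exp(−0.03301·14) = 125.992 mg/L
Dose 2 (235 mg at t=2 h): 235·exp(−0.03301·12) = 158.143 mg/L
Dose 3 (10 mg at t=4 h): 10·exp(−0.03301·10) = 7.189 mg/L
Dose 4 (105 mg at t=6 h): 105·exp(−0.03301·8) = 80.633 mg/L
Dose 5 (55 mg at t=8 h): 55·exp(−0.03301·6) = 45.118 mg/L
Dose 6 (140 mg at t=10 h): 140·exp(−0.03301·4) = 122.684 mg/L
Dose 7 (450 mg at t=12 h): 450·exp(−0.03301·2) = 421.253 mg/L
C(14) = 125.992 + 158.143 + 7.189 + 80.633 + 45.118 + 122.684 + 421.253 = 961.013 mg/L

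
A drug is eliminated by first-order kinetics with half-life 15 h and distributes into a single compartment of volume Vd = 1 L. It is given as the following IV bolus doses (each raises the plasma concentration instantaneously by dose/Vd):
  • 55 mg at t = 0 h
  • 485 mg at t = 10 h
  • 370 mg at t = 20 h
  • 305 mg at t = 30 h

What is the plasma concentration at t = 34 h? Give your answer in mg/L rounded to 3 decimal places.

618.697 mg/L

k = ln 2 / 15 = 0.04621 per h
Dose 1 (55 mg at t=0 h): 55·exp(−0.04621·34) = 11.430 mg/L
Dose 2 (485 mg at t=10 h): 485·exp(−0.04621·24) = 159.990 mg/L
Dose 3 (370 mg at t=20 h): 370·exp(−0.04621·14) = 193.749 mg/L
Dose 4 (305 mg at t=30 h): 305·exp(−0.04621·4) = 253.528 mg/L
C(34) = 11.430 + 159.990 + 193.749 + 253.528 = 618.697 mg/L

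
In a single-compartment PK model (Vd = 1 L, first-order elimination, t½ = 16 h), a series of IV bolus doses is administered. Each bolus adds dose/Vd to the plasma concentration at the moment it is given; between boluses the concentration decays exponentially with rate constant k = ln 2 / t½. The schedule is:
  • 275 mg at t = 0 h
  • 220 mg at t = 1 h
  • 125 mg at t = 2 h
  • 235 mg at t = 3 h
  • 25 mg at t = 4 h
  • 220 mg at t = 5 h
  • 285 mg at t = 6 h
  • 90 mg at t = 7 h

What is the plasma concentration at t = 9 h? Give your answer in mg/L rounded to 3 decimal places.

k = ln 2 / 16 = 0.04332 per h
Dose 1 (275 mg at t=0 h): 275·exp(−0.04332·9) = 186.210 mg/L
Dose 2 (220 mg at t=1 h): 220·exp(−0.04332·8) = 155.563 mg/L
Dose 3 (125 mg at t=2 h): 125·exp(−0.04332·7) = 92.302 mg/L
Dose 4 (235 mg at t=3 h): 235·exp(−0.04332·6) = 181.210 mg/L
Dose 5 (25 mg at t=4 h): 25·exp(−0.04332·5) = 20.131 mg/L
Dose 6 (220 mg at t=5 h): 220·exp(−0.04332·4) = 184.997 mg/L
Dose 7 (285 mg at t=6 h): 285·exp(−0.04332·3) = 250.266 mg/L
Dose 8 (90 mg at t=7 h): 90·exp(−0.04332·2) = 82.530 mg/L
C(9) = 186.210 + 155.563 + 92.302 + 181.210 + 20.131 + 184.997 + 250.266 + 82.530 = 1153.210 mg/L

1153.210 mg/L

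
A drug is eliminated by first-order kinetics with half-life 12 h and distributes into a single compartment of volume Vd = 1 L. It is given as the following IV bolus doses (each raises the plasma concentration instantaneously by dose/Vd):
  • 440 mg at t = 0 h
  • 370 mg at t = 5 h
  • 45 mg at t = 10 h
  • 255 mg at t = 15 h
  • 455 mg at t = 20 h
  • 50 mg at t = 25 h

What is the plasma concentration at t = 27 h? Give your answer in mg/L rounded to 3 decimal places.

688.903 mg/L

k = ln 2 / 12 = 0.05776 per h
Dose 1 (440 mg at t=0 h): 440·exp(−0.05776·27) = 92.499 mg/L
Dose 2 (370 mg at t=5 h): 370·exp(−0.05776·22) = 103.828 mg/L
Dose 3 (45 mg at t=10 h): 45·exp(−0.05776·17) = 16.856 mg/L
Dose 4 (255 mg at t=15 h): 255·exp(−0.05776·12) = 127.500 mg/L
Dose 5 (455 mg at t=20 h): 455·exp(−0.05776·7) = 303.676 mg/L
Dose 6 (50 mg at t=25 h): 50·exp(−0.05776·2) = 44.545 mg/L
C(27) = 92.499 + 103.828 + 16.856 + 127.500 + 303.676 + 44.545 = 688.903 mg/L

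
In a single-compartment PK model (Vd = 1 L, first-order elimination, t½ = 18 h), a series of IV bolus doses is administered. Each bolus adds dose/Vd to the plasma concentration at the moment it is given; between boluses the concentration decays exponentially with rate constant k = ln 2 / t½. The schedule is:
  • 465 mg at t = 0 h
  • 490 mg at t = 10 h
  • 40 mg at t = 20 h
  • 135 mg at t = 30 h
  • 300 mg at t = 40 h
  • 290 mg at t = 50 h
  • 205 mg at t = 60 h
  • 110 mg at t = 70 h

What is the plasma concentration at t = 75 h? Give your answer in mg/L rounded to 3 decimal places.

489.138 mg/L

k = ln 2 / 18 = 0.03851 per h
Dose 1 (465 mg at t=0 h): 465·exp(−0.03851·75) = 25.892 mg/L
Dose 2 (490 mg at t=10 h): 490·exp(−0.03851·65) = 40.100 mg/L
Dose 3 (40 mg at t=20 h): 40·exp(−0.03851·55) = 4.811 mg/L
Dose 4 (135 mg at t=30 h): 135·exp(−0.03851·45) = 23.865 mg/L
Dose 5 (300 mg at t=40 h): 300·exp(−0.03851·35) = 77.944 mg/L
Dose 6 (290 mg at t=50 h): 290·exp(−0.03851·25) = 110.739 mg/L
Dose 7 (205 mg at t=60 h): 205·exp(−0.03851·15) = 115.052 mg/L
Dose 8 (110 mg at t=70 h): 110·exp(−0.03851·5) = 90.735 mg/L
C(75) = 25.892 + 40.100 + 4.811 + 23.865 + 77.944 + 110.739 + 115.052 + 90.735 = 489.138 mg/L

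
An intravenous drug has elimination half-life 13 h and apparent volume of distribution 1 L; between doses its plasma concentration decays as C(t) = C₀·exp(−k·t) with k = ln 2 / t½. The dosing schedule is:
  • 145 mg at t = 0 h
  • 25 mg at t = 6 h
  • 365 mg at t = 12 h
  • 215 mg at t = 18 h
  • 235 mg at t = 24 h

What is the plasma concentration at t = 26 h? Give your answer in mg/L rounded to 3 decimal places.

k = ln 2 / 13 = 0.05332 per h
Dose 1 (145 mg at t=0 h): 145·exp(−0.05332·26) = 36.250 mg/L
Dose 2 (25 mg at t=6 h): 25·exp(−0.05332·20) = 8.606 mg/L
Dose 3 (365 mg at t=12 h): 365·exp(−0.05332·14) = 173.024 mg/L
Dose 4 (215 mg at t=18 h): 215·exp(−0.05332·8) = 140.343 mg/L
Dose 5 (235 mg at t=24 h): 235·exp(−0.05332·2) = 211.230 mg/L
C(26) = 36.250 + 8.606 + 173.024 + 140.343 + 211.230 = 569.453 mg/L

569.453 mg/L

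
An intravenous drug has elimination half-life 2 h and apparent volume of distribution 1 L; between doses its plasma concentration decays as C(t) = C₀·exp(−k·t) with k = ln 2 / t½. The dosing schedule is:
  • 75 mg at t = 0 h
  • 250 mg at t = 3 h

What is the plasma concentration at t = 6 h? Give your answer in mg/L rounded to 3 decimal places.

k = ln 2 / 2 = 0.34657 per h
Dose 1 (75 mg at t=0 h): 75·exp(−0.34657·6) = 9.375 mg/L
Dose 2 (250 mg at t=3 h): 250·exp(−0.34657·3) = 88.388 mg/L
C(6) = 9.375 + 88.388 = 97.763 mg/L

97.763 mg/L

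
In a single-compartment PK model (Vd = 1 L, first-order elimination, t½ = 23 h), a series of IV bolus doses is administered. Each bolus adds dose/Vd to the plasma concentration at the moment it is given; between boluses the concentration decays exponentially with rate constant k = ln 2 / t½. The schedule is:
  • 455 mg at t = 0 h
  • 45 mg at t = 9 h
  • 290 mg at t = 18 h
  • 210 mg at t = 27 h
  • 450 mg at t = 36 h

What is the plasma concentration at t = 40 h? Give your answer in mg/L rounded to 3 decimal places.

k = ln 2 / 23 = 0.03014 per h
Dose 1 (455 mg at t=0 h): 455·exp(−0.03014·40) = 136.295 mg/L
Dose 2 (45 mg at t=9 h): 45·exp(−0.03014·31) = 17.680 mg/L
Dose 3 (290 mg at t=18 h): 290·exp(−0.03014·22) = 149.436 mg/L
Dose 4 (210 mg at t=27 h): 210·exp(−0.03014·13) = 141.929 mg/L
Dose 5 (450 mg at t=36 h): 450·exp(−0.03014·4) = 398.896 mg/L
C(40) = 136.295 + 17.680 + 149.436 + 141.929 + 398.896 = 844.237 mg/L

844.237 mg/L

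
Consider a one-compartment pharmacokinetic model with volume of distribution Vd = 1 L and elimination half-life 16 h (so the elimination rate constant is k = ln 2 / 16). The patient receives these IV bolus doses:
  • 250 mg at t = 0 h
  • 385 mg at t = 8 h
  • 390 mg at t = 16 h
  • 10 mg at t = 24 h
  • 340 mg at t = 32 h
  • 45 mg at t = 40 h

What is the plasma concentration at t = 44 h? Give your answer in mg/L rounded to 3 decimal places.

478.257 mg/L

k = ln 2 / 16 = 0.04332 per h
Dose 1 (250 mg at t=0 h): 250·exp(−0.04332·44) = 37.163 mg/L
Dose 2 (385 mg at t=8 h): 385·exp(−0.04332·36) = 80.936 mg/L
Dose 3 (390 mg at t=16 h): 390·exp(−0.04332·28) = 115.948 mg/L
Dose 4 (10 mg at t=24 h): 10·exp(−0.04332·20) = 4.204 mg/L
Dose 5 (340 mg at t=32 h): 340·exp(−0.04332·12) = 202.165 mg/L
Dose 6 (45 mg at t=40 h): 45·exp(−0.04332·4) = 37.840 mg/L
C(44) = 37.163 + 80.936 + 115.948 + 4.204 + 202.165 + 37.840 = 478.257 mg/L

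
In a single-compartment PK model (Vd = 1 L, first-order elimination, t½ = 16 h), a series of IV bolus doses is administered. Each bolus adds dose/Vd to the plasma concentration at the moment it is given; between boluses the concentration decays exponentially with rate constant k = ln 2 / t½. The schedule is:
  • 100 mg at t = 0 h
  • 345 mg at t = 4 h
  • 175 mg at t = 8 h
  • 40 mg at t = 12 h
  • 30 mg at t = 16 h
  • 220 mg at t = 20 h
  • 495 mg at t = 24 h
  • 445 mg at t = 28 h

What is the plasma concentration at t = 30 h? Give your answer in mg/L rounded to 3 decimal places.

k = ln 2 / 16 = 0.04332 per h
Dose 1 (100 mg at t=0 h): 100·exp(−0.04332·30) = 27.263 mg/L
Dose 2 (345 mg at t=4 h): 345·exp(−0.04332·26) = 111.852 mg/L
Dose 3 (175 mg at t=8 h): 175·exp(−0.04332·22) = 67.472 mg/L
Dose 4 (40 mg at t=12 h): 40·exp(−0.04332·18) = 18.340 mg/L
Dose 5 (30 mg at t=16 h): 30·exp(−0.04332·14) = 16.358 mg/L
Dose 6 (220 mg at t=20 h): 220·exp(−0.04332·10) = 142.652 mg/L
Dose 7 (495 mg at t=24 h): 495·exp(−0.04332·6) = 381.697 mg/L
Dose 8 (445 mg at t=28 h): 445·exp(−0.04332·2) = 408.067 mg/L
C(30) = 27.263 + 111.852 + 67.472 + 18.340 + 16.358 + 142.652 + 381.697 + 408.067 = 1173.701 mg/L

1173.701 mg/L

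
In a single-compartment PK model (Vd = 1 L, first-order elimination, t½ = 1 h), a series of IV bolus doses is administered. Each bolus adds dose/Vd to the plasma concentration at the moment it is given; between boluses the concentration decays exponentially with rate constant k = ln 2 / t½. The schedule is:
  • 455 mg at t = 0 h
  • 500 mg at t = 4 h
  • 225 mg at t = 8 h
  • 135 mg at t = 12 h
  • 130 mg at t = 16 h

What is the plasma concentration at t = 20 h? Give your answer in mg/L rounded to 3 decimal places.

8.715 mg/L

k = ln 2 / 1 = 0.69315 per h
Dose 1 (455 mg at t=0 h): 455·exp(−0.69315·20) = 0.000 mg/L
Dose 2 (500 mg at t=4 h): 500·exp(−0.69315·16) = 0.008 mg/L
Dose 3 (225 mg at t=8 h): 225·exp(−0.69315·12) = 0.055 mg/L
Dose 4 (135 mg at t=12 h): 135·exp(−0.69315·8) = 0.527 mg/L
Dose 5 (130 mg at t=16 h): 130·exp(−0.69315·4) = 8.125 mg/L
C(20) = 0.000 + 0.008 + 0.055 + 0.527 + 8.125 = 8.715 mg/L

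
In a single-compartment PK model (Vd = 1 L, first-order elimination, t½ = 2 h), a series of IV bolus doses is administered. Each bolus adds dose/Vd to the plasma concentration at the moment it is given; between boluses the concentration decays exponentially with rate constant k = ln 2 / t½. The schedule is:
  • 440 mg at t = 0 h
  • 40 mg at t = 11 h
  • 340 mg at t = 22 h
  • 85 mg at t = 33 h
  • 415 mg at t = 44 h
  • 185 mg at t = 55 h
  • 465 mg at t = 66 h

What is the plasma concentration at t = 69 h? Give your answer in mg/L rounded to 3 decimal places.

k = ln 2 / 2 = 0.34657 per h
Dose 1 (440 mg at t=0 h): 440·exp(−0.34657·69) = 0.000 mg/L
Dose 2 (40 mg at t=11 h): 40·exp(−0.34657·58) = 0.000 mg/L
Dose 3 (340 mg at t=22 h): 340·exp(−0.34657·47) = 0.000 mg/L
Dose 4 (85 mg at t=33 h): 85·exp(−0.34657·36) = 0.000 mg/L
Dose 5 (415 mg at t=44 h): 415·exp(−0.34657·25) = 0.072 mg/L
Dose 6 (185 mg at t=55 h): 185·exp(−0.34657·14) = 1.445 mg/L
Dose 7 (465 mg at t=66 h): 465·exp(−0.34657·3) = 164.402 mg/L
C(69) = 0.000 + 0.000 + 0.000 + 0.000 + 0.072 + 1.445 + 164.402 = 165.920 mg/L

165.920 mg/L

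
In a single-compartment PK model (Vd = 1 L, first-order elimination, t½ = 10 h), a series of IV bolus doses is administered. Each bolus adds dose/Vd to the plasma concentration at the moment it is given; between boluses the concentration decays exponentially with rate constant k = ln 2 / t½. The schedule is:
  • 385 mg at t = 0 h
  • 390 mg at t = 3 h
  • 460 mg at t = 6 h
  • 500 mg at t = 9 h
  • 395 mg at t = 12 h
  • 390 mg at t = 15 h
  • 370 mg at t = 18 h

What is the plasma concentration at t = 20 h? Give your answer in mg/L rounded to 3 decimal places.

k = ln 2 / 10 = 0.06931 per h
Dose 1 (385 mg at t=0 h): 385·exp(−0.06931·20) = 96.250 mg/L
Dose 2 (390 mg at t=3 h): 390·exp(−0.06931·17) = 120.037 mg/L
Dose 3 (460 mg at t=6 h): 460·exp(−0.06931·14) = 174.307 mg/L
Dose 4 (500 mg at t=9 h): 500·exp(−0.06931·11) = 233.258 mg/L
Dose 5 (395 mg at t=12 h): 395·exp(−0.06931·8) = 226.868 mg/L
Dose 6 (390 mg at t=15 h): 390·exp(−0.06931·5) = 275.772 mg/L
Dose 7 (370 mg at t=18 h): 370·exp(−0.06931·2) = 322.104 mg/L
C(20) = 96.250 + 120.037 + 174.307 + 233.258 + 226.868 + 275.772 + 322.104 = 1448.596 mg/L

1448.596 mg/L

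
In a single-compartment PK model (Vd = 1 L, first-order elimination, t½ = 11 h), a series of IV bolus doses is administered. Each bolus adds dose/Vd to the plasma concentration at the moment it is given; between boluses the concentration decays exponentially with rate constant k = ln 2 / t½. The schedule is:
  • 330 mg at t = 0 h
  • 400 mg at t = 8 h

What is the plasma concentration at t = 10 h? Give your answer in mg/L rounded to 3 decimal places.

k = ln 2 / 11 = 0.06301 per h
Dose 1 (330 mg at t=0 h): 330·exp(−0.06301·10) = 175.732 mg/L
Dose 2 (400 mg at t=8 h): 400·exp(−0.06301·2) = 352.637 mg/L
C(10) = 175.732 + 352.637 = 528.368 mg/L

528.368 mg/L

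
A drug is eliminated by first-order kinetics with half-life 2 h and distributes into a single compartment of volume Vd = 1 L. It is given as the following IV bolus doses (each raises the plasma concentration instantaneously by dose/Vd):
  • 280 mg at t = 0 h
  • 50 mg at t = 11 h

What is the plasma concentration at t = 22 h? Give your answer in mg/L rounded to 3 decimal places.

1.242 mg/L

k = ln 2 / 2 = 0.34657 per h
Dose 1 (280 mg at t=0 h): 280·exp(−0.34657·22) = 0.137 mg/L
Dose 2 (50 mg at t=11 h): 50·exp(−0.34657·11) = 1.105 mg/L
C(22) = 0.137 + 1.105 = 1.242 mg/L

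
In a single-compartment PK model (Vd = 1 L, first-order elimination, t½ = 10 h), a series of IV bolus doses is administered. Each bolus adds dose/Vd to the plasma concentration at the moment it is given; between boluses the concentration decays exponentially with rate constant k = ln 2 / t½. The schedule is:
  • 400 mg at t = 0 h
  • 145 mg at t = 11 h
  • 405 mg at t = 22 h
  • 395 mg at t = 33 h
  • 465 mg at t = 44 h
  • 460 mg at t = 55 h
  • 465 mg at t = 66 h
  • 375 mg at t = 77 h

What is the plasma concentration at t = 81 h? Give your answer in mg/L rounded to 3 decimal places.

k = ln 2 / 10 = 0.06931 per h
Dose 1 (400 mg at t=0 h): 400·exp(−0.06931·81) = 1.458 mg/L
Dose 2 (145 mg at t=11 h): 145·exp(−0.06931·70) = 1.133 mg/L
Dose 3 (405 mg at t=22 h): 405·exp(−0.06931·59) = 6.782 mg/L
Dose 4 (395 mg at t=33 h): 395·exp(−0.06931·48) = 14.179 mg/L
Dose 5 (465 mg at t=44 h): 465·exp(−0.06931·37) = 35.780 mg/L
Dose 6 (460 mg at t=55 h): 460·exp(−0.06931·26) = 75.872 mg/L
Dose 7 (465 mg at t=66 h): 465·exp(−0.06931·15) = 164.402 mg/L
Dose 8 (375 mg at t=77 h): 375·exp(−0.06931·4) = 284.197 mg/L
C(81) = 1.458 + 1.133 + 6.782 + 14.179 + 35.780 + 75.872 + 164.402 + 284.197 = 583.803 mg/L

583.803 mg/L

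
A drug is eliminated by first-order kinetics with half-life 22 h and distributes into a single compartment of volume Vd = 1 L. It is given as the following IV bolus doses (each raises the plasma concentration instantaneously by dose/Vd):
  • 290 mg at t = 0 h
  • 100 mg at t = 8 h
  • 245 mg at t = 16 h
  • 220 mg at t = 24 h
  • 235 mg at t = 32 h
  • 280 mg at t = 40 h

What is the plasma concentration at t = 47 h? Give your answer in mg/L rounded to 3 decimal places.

665.146 mg/L

k = ln 2 / 22 = 0.03151 per h
Dose 1 (290 mg at t=0 h): 290·exp(−0.03151·47) = 65.961 mg/L
Dose 2 (100 mg at t=8 h): 100·exp(−0.03151·39) = 29.265 mg/L
Dose 3 (245 mg at t=16 h): 245·exp(−0.03151·31) = 92.254 mg/L
Dose 4 (220 mg at t=24 h): 220·exp(−0.03151·23) = 106.588 mg/L
Dose 5 (235 mg at t=32 h): 235·exp(−0.03151·15) = 146.494 mg/L
Dose 6 (280 mg at t=40 h): 280·exp(−0.03151·7) = 224.582 mg/L
C(47) = 65.961 + 29.265 + 92.254 + 106.588 + 146.494 + 224.582 = 665.146 mg/L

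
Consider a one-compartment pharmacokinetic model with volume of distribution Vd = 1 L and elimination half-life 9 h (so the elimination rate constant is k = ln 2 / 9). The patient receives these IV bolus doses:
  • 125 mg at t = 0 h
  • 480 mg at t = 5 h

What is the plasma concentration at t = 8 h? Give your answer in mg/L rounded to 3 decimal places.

k = ln 2 / 9 = 0.07702 per h
Dose 1 (125 mg at t=0 h): 125·exp(−0.07702·8) = 67.504 mg/L
Dose 2 (480 mg at t=5 h): 480·exp(−0.07702·3) = 380.976 mg/L
C(8) = 67.504 + 380.976 = 448.480 mg/L

448.480 mg/L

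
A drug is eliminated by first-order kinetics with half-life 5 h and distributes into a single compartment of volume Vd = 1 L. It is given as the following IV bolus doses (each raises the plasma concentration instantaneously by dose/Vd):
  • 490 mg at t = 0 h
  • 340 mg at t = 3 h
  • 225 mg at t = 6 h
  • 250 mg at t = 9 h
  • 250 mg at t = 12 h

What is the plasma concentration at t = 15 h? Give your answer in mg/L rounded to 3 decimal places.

464.040 mg/L

k = ln 2 / 5 = 0.13863 per h
Dose 1 (490 mg at t=0 h): 490·exp(−0.13863·15) = 61.250 mg/L
Dose 2 (340 mg at t=3 h): 340·exp(−0.13863·12) = 64.418 mg/L
Dose 3 (225 mg at t=6 h): 225·exp(−0.13863·9) = 64.614 mg/L
Dose 4 (250 mg at t=9 h): 250·exp(−0.13863·6) = 108.819 mg/L
Dose 5 (250 mg at t=12 h): 250·exp(−0.13863·3) = 164.938 mg/L
C(15) = 61.250 + 64.418 + 64.614 + 108.819 + 164.938 = 464.040 mg/L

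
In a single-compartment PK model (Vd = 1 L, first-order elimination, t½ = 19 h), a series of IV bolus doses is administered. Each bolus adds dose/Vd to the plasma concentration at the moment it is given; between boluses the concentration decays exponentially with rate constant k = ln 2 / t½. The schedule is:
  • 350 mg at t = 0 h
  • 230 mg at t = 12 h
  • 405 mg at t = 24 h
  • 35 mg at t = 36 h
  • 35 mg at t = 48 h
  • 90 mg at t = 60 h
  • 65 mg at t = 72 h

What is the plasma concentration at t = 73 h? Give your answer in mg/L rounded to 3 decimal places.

k = ln 2 / 19 = 0.03648 per h
Dose 1 (350 mg at t=0 h): 350·exp(−0.03648·73) = 24.405 mg/L
Dose 2 (230 mg at t=12 h): 230·exp(−0.03648·61) = 24.846 mg/L
Dose 3 (405 mg at t=24 h): 405·exp(−0.03648·49) = 67.782 mg/L
Dose 4 (35 mg at t=36 h): 35·exp(−0.03648·37) = 9.075 mg/L
Dose 5 (35 mg at t=48 h): 35·exp(−0.03648·25) = 14.060 mg/L
Dose 6 (90 mg at t=60 h): 90·exp(−0.03648·13) = 56.011 mg/L
Dose 7 (65 mg at t=72 h): 65·exp(−0.03648·1) = 62.671 mg/L
C(73) = 24.405 + 24.846 + 67.782 + 9.075 + 14.060 + 56.011 + 62.671 = 258.851 mg/L

258.851 mg/L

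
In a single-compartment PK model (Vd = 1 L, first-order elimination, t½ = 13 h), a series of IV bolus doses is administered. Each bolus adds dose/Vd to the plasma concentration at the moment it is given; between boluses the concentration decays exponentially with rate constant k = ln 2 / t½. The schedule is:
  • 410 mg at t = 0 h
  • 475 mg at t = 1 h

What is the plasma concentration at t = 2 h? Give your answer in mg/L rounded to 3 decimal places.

k = ln 2 / 13 = 0.05332 per h
Dose 1 (410 mg at t=0 h): 410·exp(−0.05332·2) = 368.529 mg/L
Dose 2 (475 mg at t=1 h): 475·exp(−0.05332·1) = 450.337 mg/L
C(2) = 368.529 + 450.337 = 818.866 mg/L

818.866 mg/L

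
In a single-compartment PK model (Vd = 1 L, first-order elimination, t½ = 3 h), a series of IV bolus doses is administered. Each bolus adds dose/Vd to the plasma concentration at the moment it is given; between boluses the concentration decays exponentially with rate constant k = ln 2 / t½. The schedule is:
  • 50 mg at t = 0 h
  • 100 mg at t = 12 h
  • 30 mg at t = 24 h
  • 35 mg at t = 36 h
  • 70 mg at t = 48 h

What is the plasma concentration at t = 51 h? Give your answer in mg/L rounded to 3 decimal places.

36.165 mg/L

k = ln 2 / 3 = 0.23105 per h
Dose 1 (50 mg at t=0 h): 50·exp(−0.23105·51) = 0.000 mg/L
Dose 2 (100 mg at t=12 h): 100·exp(−0.23105·39) = 0.012 mg/L
Dose 3 (30 mg at t=24 h): 30·exp(−0.23105·27) = 0.059 mg/L
Dose 4 (35 mg at t=36 h): 35·exp(−0.23105·15) = 1.094 mg/L
Dose 5 (70 mg at t=48 h): 70·exp(−0.23105·3) = 35.000 mg/L
C(51) = 0.000 + 0.012 + 0.059 + 1.094 + 35.000 = 36.165 mg/L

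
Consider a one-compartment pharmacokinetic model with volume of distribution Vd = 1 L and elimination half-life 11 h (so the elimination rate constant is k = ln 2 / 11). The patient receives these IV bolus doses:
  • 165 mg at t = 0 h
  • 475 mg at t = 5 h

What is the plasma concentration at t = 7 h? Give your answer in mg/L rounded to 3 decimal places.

k = ln 2 / 11 = 0.06301 per h
Dose 1 (165 mg at t=0 h): 165·exp(−0.06301·7) = 106.150 mg/L
Dose 2 (475 mg at t=5 h): 475·exp(−0.06301·2) = 418.756 mg/L
C(7) = 106.150 + 418.756 = 524.906 mg/L

524.906 mg/L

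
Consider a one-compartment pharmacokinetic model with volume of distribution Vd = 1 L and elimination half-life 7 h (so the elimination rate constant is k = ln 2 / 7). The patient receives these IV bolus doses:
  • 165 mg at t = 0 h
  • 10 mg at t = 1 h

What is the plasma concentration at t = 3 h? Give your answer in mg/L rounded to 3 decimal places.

130.798 mg/L

k = ln 2 / 7 = 0.09902 per h
Dose 1 (165 mg at t=0 h): 165·exp(−0.09902·3) = 122.595 mg/L
Dose 2 (10 mg at t=1 h): 10·exp(−0.09902·2) = 8.203 mg/L
C(3) = 122.595 + 8.203 = 130.798 mg/L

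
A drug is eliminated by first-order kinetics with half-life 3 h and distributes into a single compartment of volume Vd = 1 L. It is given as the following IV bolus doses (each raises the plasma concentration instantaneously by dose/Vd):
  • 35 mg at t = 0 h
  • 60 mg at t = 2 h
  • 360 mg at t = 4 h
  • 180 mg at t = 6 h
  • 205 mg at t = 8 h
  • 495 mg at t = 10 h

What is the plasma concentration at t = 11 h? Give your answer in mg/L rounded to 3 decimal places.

633.767 mg/L

k = ln 2 / 3 = 0.23105 per h
Dose 1 (35 mg at t=0 h): 35·exp(−0.23105·11) = 2.756 mg/L
Dose 2 (60 mg at t=2 h): 60·exp(−0.23105·9) = 7.500 mg/L
Dose 3 (360 mg at t=4 h): 360·exp(−0.23105·7) = 71.433 mg/L
Dose 4 (180 mg at t=6 h): 180·exp(−0.23105·5) = 56.696 mg/L
Dose 5 (205 mg at t=8 h): 205·exp(−0.23105·3) = 102.500 mg/L
Dose 6 (495 mg at t=10 h): 495·exp(−0.23105·1) = 392.882 mg/L
C(11) = 2.756 + 7.500 + 71.433 + 56.696 + 102.500 + 392.882 = 633.767 mg/L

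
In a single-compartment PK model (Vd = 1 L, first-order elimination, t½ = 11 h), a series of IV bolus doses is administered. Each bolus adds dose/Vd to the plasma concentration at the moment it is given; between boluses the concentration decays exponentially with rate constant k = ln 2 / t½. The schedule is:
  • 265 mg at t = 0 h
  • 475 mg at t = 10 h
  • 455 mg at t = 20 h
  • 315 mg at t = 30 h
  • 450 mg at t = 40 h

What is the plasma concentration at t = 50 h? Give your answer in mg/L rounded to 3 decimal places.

k = ln 2 / 11 = 0.06301 per h
Dose 1 (265 mg at t=0 h): 265·exp(−0.06301·50) = 11.348 mg/L
Dose 2 (475 mg at t=10 h): 475·exp(−0.06301·40) = 38.198 mg/L
Dose 3 (455 mg at t=20 h): 455·exp(−0.06301·30) = 68.710 mg/L
Dose 4 (315 mg at t=30 h): 315·exp(−0.06301·20) = 89.327 mg/L
Dose 5 (450 mg at t=40 h): 450·exp(−0.06301·10) = 239.634 mg/L
C(50) = 11.348 + 38.198 + 68.710 + 89.327 + 239.634 = 447.218 mg/L

447.218 mg/L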